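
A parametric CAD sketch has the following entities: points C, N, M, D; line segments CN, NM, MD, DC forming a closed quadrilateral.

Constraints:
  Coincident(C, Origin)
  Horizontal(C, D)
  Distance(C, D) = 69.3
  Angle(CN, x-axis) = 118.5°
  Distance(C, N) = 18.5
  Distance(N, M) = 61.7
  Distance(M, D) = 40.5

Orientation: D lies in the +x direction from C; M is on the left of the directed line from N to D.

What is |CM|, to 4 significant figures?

61.15

Checks: |NM| = 61.70 ✓; |MD| = 40.50 ✓.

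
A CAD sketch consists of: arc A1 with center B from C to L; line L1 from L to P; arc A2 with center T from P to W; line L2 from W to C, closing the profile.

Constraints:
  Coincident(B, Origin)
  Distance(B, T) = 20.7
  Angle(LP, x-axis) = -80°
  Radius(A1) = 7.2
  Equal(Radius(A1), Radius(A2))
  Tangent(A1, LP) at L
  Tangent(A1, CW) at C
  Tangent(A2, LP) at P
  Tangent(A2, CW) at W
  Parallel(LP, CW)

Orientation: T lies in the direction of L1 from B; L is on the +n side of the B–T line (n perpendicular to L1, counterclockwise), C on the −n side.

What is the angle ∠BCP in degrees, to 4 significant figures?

55.18°

Tangency of A1 to both parallel lines with radius 7.2 puts L and C at B ± 7.2·n: L = (7.091, 1.250), C = (-7.091, -1.250). Equal radii place P and W the same way about T: P = T + 7.2·n = (10.69, -19.14), W = T − 7.2·n = (-3.496, -21.64). Then cos ∠BCP = CB·CP / (|CB||CP|), giving 55.18°.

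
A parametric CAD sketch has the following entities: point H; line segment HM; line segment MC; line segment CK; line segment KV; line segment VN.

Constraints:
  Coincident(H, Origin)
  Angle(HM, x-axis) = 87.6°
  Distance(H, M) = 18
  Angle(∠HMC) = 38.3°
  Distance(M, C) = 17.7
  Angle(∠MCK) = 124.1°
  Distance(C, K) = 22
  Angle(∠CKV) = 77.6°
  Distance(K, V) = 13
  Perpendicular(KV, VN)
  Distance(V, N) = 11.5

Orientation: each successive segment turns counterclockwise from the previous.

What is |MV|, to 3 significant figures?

29.2

H is at the origin; HM runs at 87.6° with length 18.0, so M = (0.754, 18.0). ∠HMC = 38.3° gives MC at -131° from the x-axis; with |MC| = 17.7, C = (-10.8, 4.57). ∠MCK = 124.1° gives CK at -74.8° from the x-axis; with |CK| = 22.0, K = (-5.02, -16.7). ∠CKV = 77.6° gives KV at 27.6° from the x-axis; with |KV| = 13.0, V = (6.50, -10.6). Then |MV| = |V − M| = 29.2.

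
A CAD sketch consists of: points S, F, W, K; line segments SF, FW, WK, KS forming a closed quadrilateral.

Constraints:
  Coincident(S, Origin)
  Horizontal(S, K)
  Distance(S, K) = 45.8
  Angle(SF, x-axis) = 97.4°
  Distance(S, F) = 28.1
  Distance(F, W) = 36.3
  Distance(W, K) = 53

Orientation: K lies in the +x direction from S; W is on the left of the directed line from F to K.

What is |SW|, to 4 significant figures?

55.47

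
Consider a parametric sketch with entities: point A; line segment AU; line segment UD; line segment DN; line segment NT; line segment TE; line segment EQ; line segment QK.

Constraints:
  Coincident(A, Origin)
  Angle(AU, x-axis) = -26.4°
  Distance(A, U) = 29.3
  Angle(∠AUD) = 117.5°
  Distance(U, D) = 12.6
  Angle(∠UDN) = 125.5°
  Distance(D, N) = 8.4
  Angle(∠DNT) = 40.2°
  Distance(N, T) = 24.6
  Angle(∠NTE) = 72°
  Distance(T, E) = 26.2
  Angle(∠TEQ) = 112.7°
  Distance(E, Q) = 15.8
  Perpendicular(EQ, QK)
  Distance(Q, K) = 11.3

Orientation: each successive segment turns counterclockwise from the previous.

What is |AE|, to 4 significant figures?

51.89

A is at the origin; AU runs at -26.4° with length 29.3, so U = (26.24, -13.03). ∠AUD = 117.5° gives UD at 36.10° from the x-axis; with |UD| = 12.6, D = (36.43, -5.604). ∠UDN = 125.5° gives DN at 90.60° from the x-axis; with |DN| = 8.4, N = (36.34, 2.796). ∠DNT = 40.2° gives NT at -129.6° from the x-axis; with |NT| = 24.6, T = (20.66, -16.16). ∠NTE = 72.0° gives TE at -21.60° from the x-axis; with |TE| = 26.2, E = (45.02, -25.80). Then |AE| = |E − A| = 51.89.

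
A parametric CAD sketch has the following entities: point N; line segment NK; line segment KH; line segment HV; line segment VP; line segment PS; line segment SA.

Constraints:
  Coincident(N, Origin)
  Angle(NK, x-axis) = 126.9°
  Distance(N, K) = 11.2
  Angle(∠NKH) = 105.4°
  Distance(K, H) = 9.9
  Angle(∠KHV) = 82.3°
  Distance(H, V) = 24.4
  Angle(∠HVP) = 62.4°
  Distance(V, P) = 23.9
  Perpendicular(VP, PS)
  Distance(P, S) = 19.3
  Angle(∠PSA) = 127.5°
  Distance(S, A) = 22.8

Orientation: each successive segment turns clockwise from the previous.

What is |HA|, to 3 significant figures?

12.8

The perpendicularity gives PS at right angles to VP, so PS runs at 107°; with |PS| = 19.3, S = (-12.0, 10.9). ∠PSA = 127.5° gives SA at 54.5° from the x-axis; with |SA| = 22.8, A = (1.20, 29.4). Then |HA| = |A − H| = 12.8.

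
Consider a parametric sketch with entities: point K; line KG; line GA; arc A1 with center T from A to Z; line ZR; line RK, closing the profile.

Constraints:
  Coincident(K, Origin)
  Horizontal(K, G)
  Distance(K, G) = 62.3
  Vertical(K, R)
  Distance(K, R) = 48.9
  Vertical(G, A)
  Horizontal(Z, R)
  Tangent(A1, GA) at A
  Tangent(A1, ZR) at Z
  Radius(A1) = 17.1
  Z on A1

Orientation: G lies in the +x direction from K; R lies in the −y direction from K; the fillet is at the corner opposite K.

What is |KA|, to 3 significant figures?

69.9

K is at the origin; K and G share the same y with |KG| = 62.3 and G on the +x side, so G = (62.3, 0.00). KR is vertical with |KR| = 48.9 and R on the −y side, so R = (0.00, -48.9). The virtual corner opposite K is at (62.3, -48.9). A1 meets GA tangentially, so TA is at right angles to GA and the tangent condition forces TZ to be normal to ZR, with radius 17.1, so the center T sits 17.1 in from both sides at T = (45.2, -31.8). That places the tangent points at A = (62.3, -31.8) on GA and Z = (45.2, -48.9) on ZR. Then |KA| = |A − K| = 69.9.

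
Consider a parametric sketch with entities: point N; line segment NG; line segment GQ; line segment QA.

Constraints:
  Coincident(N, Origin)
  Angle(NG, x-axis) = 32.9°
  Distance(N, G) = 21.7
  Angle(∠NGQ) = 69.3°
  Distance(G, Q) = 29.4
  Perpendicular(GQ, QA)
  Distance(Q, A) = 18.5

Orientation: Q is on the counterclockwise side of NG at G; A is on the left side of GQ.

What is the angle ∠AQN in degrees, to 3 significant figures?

46.9°

N is at the origin; NG runs at 32.9° with length 21.7, so G = 21.7·(cos 32.9°, sin 32.9°) = (18.2, 11.8). ∠NGQ = 69.3°, so GQ runs at 32.9° + (180° − 69.3°) = 144° from the x-axis; with |GQ| = 29.4, Q = G + 29.4·(cos 144°, sin 144°) = (-5.44, 29.2). GQ ⟂ QA; with |QA| = 18.5 on the left of GQ, A = Q + 18.5·(-0.593, -0.805) = (-16.4, 14.3). Then cos ∠AQN = QA·QN / (|QA||QN|), giving 46.9°.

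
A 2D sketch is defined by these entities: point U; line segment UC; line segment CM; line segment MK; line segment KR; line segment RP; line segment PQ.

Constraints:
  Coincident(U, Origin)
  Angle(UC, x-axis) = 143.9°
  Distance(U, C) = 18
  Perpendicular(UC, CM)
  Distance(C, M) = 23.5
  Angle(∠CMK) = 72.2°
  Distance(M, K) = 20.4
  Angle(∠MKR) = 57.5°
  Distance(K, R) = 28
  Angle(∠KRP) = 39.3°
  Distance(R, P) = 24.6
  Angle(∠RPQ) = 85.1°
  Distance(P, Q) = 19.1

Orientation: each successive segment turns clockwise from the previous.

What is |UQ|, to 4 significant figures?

18.53

∠KRP = 39.3° gives RP at 42.90° from the x-axis; with |RP| = 24.6, P = (1.398, 28.10). ∠RPQ = 85.1° gives PQ at -52.00° from the x-axis; with |PQ| = 19.1, Q = (13.16, 13.05). Then |UQ| = |Q − U| = 18.53.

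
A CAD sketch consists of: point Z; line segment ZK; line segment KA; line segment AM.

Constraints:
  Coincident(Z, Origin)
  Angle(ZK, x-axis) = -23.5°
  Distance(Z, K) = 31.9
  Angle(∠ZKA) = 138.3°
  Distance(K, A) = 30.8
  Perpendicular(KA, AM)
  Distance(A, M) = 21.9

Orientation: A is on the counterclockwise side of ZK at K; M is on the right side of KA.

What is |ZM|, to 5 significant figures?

69.588

Z is at the origin; ZK runs at -23.5° with length 31.9, so K = 31.9·(cos -23.5°, sin -23.5°) = (29.254, -12.720). ∠ZKA = 138.3°, so KA runs at -23.5° + (180° − 138.3°) = 18.200° from the x-axis; with |KA| = 30.8, A = K + 30.8·(cos 18.200°, sin 18.200°) = (58.513, -3.1002). KA ⟂ AM; with |AM| = 21.9 on the right of KA, M = A + 21.9·(0.31233, -0.94997) = (65.353, -23.905). Then |ZM| = |M − Z| = 69.588.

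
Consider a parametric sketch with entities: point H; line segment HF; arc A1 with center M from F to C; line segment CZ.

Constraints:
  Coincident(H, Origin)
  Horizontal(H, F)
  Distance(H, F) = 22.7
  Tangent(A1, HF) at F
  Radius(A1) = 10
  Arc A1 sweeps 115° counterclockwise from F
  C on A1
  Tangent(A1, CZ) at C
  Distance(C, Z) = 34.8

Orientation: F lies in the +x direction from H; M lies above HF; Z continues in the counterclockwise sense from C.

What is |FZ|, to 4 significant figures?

46.11

H is at the origin; HF is horizontal with |HF| = 22.7 and F on the +x side, so F = (22.70, 0.000). The tangent condition forces MF to be normal to HF, so M = F + (0, 10) = (22.70, 10.00). On A1, F sits at bearing -90° from M; a 115° counterclockwise sweep puts C at bearing 25°, so C = M + 10.0·(cos 25°, sin 25°) = (31.76, 14.23). The tangent condition forces MC to be normal to CZ, so CZ runs along (−sin 25°, cos 25°); with |CZ| = 34.8, Z = (17.06, 45.77). Then |FZ| = |Z − F| = 46.11.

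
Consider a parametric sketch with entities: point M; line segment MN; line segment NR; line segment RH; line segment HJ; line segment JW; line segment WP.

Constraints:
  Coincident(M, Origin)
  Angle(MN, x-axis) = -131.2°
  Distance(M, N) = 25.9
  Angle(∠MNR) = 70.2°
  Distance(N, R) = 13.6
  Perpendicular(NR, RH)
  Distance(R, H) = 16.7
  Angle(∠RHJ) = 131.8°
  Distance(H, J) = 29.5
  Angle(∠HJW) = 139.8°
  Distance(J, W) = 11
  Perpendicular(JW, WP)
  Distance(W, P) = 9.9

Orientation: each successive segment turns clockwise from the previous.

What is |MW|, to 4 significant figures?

30.73

M is at the origin; MN runs at -131.2° with length 25.9, so N = (-17.06, -19.49). ∠MNR = 70.2° gives NR at 119.0° from the x-axis; with |NR| = 13.6, R = (-23.65, -7.593). NR ⟂ RH, so RH runs at 29.00°; with |RH| = 16.7, H = (-9.047, 0.5036). ∠RHJ = 131.8° gives HJ at -19.20° from the x-axis; with |HJ| = 29.5, J = (18.81, -9.198). ∠HJW = 139.8° gives JW at -59.40° from the x-axis; with |JW| = 11.0, W = (24.41, -18.67). Then |MW| = |W − M| = 30.73.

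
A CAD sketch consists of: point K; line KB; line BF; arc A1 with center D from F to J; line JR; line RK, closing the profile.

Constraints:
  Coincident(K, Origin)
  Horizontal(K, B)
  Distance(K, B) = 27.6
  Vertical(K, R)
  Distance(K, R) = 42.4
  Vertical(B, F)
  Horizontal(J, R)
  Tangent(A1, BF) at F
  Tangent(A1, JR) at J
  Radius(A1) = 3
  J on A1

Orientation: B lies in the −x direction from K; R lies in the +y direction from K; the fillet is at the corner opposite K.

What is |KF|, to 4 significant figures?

48.11

K is at the origin; KB is horizontal with |KB| = 27.6 and B on the −x side, so B = (-27.60, 0.000). KR is vertical with |KR| = 42.4 and R on the +y side, so R = (0.000, 42.40). The virtual corner opposite K is at (-27.60, 42.40). The tangent condition forces DF to be normal to BF and A1 meets JR tangentially, so DJ is at right angles to JR, with radius 3.0, so the center D sits 3.0 in from both sides at D = (-24.60, 39.40). That places the tangent points at F = (-27.60, 39.40) on BF and J = (-24.60, 42.40) on JR. Then |KF| = |F − K| = 48.11.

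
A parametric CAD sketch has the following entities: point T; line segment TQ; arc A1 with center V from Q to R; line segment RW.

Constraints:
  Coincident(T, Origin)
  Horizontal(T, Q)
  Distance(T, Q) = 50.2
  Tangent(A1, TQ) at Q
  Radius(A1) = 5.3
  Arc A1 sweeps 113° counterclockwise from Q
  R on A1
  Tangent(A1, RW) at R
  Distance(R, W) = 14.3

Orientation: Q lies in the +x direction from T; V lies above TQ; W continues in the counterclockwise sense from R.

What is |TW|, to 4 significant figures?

53.58

T is at the origin; TQ is horizontal with |TQ| = 50.2 and Q on the +x side, so Q = (50.20, 0.000). A1 meets TQ tangentially, so VQ is at right angles to TQ, so V = Q + (0, 5.3) = (50.20, 5.300). On A1, Q sits at bearing -90° from V; a 113° counterclockwise sweep puts R at bearing 23°, so R = V + 5.3·(cos 23°, sin 23°) = (55.08, 7.371). A1 meets RW tangentially, so VR is at right angles to RW, so RW runs along (−sin 23°, cos 23°); with |RW| = 14.3, W = (49.49, 20.53). Then |TW| = |W − T| = 53.58.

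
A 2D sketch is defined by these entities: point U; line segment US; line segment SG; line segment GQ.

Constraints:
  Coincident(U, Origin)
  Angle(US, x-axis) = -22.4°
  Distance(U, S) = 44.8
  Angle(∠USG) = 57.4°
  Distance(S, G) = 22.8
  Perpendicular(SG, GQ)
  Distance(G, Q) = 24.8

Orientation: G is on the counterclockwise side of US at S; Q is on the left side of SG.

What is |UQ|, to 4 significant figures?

13.01

U is at the origin; US runs at -22.4° with length 44.8, so S = 44.8·(cos -22.4°, sin -22.4°) = (41.42, -17.07). ∠USG = 57.4°, so SG runs at -22.4° + (180° − 57.4°) = 100.2° from the x-axis; with |SG| = 22.8, G = S + 22.8·(cos 100.2°, sin 100.2°) = (37.38, 5.368). The perpendicularity gives GQ at right angles to SG; with |GQ| = 24.8 on the left of SG, Q = G + 24.8·(-0.9842, -0.1771) = (12.97, 0.9760). Then |UQ| = |Q − U| = 13.01.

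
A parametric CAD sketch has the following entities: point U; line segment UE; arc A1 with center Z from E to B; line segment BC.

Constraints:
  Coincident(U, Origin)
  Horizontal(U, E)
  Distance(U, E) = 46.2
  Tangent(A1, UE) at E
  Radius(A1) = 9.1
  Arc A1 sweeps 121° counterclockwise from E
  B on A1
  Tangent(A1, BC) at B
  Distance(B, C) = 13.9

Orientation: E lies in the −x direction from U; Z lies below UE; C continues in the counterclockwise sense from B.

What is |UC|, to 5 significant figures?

53.429

On A1, E sits at bearing 90° from Z; a 121° counterclockwise sweep puts B at bearing 211°, so B = Z + 9.1·(cos 211°, sin 211°) = (-54.000, -13.787). Since A1 is tangent to BC there, ZB ⟂ BC, so BC runs along (−sin 211°, cos 211°); with |BC| = 13.9, C = (-46.841, -25.701). Then |UC| = |C − U| = 53.429.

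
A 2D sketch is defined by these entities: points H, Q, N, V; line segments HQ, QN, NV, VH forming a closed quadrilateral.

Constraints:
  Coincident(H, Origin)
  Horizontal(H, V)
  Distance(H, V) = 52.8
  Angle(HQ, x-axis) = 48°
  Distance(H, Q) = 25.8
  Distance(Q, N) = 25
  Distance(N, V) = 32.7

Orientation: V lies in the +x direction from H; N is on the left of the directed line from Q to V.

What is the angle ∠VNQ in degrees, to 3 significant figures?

87.8°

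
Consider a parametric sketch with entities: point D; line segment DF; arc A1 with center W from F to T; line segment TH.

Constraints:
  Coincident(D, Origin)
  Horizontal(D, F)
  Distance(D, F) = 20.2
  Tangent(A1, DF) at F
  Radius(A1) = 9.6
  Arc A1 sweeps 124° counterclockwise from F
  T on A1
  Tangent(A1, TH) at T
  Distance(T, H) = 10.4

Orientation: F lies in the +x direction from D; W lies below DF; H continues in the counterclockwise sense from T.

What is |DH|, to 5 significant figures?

29.708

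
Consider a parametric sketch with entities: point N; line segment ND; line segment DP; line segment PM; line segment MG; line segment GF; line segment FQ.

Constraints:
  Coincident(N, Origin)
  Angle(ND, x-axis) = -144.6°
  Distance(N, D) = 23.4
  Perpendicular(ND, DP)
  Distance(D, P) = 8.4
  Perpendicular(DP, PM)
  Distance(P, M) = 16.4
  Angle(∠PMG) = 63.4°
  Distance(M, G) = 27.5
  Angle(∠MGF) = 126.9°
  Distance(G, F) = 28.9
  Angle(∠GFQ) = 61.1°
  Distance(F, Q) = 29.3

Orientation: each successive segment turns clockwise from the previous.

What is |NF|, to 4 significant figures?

52.31

N is at the origin; ND runs at -144.6° with length 23.4, so D = (-19.07, -13.56). The perpendicularity gives DP at right angles to ND, so DP runs at 125.4°; with |DP| = 8.4, P = (-23.94, -6.708). DP is perpendicular to PM, so PM runs at 35.40°; with |PM| = 16.4, M = (-10.57, 2.792). ∠PMG = 63.4° gives MG at -81.20° from the x-axis; with |MG| = 27.5, G = (-6.365, -24.38). ∠MGF = 126.9° gives GF at -134.3° from the x-axis; with |GF| = 28.9, F = (-26.55, -45.07). Then |NF| = |F − N| = 52.31.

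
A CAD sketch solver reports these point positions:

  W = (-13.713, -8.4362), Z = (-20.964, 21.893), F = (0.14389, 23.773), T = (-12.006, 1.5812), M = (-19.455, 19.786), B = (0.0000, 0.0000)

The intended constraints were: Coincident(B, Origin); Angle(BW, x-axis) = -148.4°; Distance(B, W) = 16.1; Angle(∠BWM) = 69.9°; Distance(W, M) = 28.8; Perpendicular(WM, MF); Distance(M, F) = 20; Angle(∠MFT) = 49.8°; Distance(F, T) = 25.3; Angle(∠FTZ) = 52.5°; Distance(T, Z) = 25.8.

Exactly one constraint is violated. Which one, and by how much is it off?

Distance(T, Z) = 25.8 — off by 3.60.

B = (0.00, 0.00) ✓; BW at -148.4° ✓; |BW| = 16.10 ✓; ∠BWM = 69.90° ✓; |WM| = 28.80 ✓; ∠(WM, MF) = 90.00° ✓; |MF| = 20.00 ✓; ∠MFT = 49.80° ✓; |FT| = 25.30 ✓; ∠FTZ = 52.50° ✓; |TZ| = 22.20 ✗.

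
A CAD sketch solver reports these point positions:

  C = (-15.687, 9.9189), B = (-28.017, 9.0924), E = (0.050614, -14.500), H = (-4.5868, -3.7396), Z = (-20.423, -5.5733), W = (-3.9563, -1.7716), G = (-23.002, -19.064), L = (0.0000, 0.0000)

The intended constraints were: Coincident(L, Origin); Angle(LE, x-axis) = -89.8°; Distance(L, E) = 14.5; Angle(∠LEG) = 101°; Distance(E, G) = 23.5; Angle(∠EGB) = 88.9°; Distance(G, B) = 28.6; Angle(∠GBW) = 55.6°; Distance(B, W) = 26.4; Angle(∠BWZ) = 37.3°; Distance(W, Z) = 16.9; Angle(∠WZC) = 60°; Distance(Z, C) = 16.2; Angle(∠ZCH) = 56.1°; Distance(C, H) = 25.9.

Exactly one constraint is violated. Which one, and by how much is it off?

Distance(C, H) = 25.9 — off by 8.30.

L = (0.00, 0.00) ✓; LE at -89.80° ✓; |LE| = 14.50 ✓; ∠LEG = 101.0° ✓; |EG| = 23.50 ✓; ∠EGB = 88.90° ✓; |GB| = 28.60 ✓; ∠GBW = 55.60° ✓; |BW| = 26.40 ✓; ∠BWZ = 37.30° ✓; |WZ| = 16.90 ✓; ∠WZC = 60.00° ✓; |ZC| = 16.20 ✓; ∠ZCH = 56.10° ✓; |CH| = 17.60 ✗.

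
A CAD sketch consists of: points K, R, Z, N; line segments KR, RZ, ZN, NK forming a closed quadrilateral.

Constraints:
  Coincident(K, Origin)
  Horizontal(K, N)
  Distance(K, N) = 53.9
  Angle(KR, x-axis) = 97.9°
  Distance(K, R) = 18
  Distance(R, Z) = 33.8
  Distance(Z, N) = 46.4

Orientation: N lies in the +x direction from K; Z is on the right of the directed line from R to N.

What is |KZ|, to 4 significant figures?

16.76

K is at the origin; K and N share the same y with |KN| = 53.9 and N in +x, so N = (53.9, 0). KR runs at 97.9° with |KR| = 18.0, so R = (-2.474, 17.83). Z is determined by |RZ| = 33.8 and |ZN| = 46.4 together: it lies at the intersection of circle(R, 33.8) and circle(N, 46.4). With |RN| = 59.13, the foot of the radical line on RN is 21.02 from R and the perpendicular offset is √(33.8² − 21.02²) = 26.47. Taking the right-of-RN solution: Z = (9.583, -13.75).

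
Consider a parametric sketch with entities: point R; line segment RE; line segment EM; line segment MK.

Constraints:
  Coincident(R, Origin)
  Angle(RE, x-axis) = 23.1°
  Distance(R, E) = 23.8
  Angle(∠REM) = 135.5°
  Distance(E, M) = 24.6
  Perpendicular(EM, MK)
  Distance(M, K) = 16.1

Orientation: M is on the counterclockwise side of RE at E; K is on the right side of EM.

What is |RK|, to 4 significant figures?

52.94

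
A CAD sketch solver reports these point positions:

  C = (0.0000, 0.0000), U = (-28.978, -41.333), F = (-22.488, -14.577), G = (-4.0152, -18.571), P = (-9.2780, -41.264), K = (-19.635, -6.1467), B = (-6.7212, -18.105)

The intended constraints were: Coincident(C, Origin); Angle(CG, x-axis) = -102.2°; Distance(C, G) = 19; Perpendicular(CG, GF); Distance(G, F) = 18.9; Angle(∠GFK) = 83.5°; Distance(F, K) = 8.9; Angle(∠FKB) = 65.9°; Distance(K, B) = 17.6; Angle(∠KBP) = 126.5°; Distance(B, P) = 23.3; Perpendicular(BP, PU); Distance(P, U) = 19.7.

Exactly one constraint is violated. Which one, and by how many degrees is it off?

Perpendicular(BP, PU) — off by 6.50°.

C = (0.00, 0.00) ✓; CG at -102.2° ✓; |CG| = 19.00 ✓; ∠(CG, GF) = 90.00° ✓; |GF| = 18.90 ✓; ∠GFK = 83.50° ✓; |FK| = 8.900 ✓; ∠FKB = 65.90° ✓; |KB| = 17.60 ✓; ∠KBP = 126.5° ✓; |BP| = 23.30 ✓; ∠(BP, PU) = 83.50° ✗; |PU| = 19.70 ✓.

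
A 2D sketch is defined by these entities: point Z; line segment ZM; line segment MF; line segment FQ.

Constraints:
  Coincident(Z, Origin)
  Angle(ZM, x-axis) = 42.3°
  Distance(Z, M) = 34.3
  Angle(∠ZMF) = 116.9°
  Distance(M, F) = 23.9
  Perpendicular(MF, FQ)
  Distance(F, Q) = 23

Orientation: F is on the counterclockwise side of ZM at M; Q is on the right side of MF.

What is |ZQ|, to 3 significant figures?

66.5

Z is at the origin; ZM runs at 42.3° with length 34.3, so M = 34.3·(cos 42.3°, sin 42.3°) = (25.4, 23.1). ∠ZMF = 116.9°, so MF runs at 42.3° + (180° − 116.9°) = 105° from the x-axis; with |MF| = 23.9, F = M + 23.9·(cos 105°, sin 105°) = (19.0, 46.1). MF ⟂ FQ; with |FQ| = 23.0 on the right of MF, Q = F + 23.0·(0.964, 0.266) = (41.2, 52.2). Then |ZQ| = |Q − Z| = 66.5.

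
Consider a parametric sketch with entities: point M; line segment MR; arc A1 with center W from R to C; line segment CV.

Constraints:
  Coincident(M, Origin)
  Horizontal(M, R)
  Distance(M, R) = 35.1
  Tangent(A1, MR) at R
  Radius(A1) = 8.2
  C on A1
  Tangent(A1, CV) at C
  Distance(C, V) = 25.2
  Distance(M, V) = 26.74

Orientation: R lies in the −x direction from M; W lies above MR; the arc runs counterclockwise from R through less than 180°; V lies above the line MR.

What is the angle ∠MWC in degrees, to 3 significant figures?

24.3°

M is at the origin; M and R share the same y with |MR| = 35.1 and R on the −x side, so R = (-35.1, 0.00). Since A1 is tangent to MR there, WR ⟂ MR, so W = R + (0, 8.2) = (-35.1, 8.20). Since WC ⟂ CV (tangency), |WV| = √(8.2² + 25.2²) = 26.5 regardless of where C sits on A1. So V lies on both circle(M, 26.74) and circle(W, 26.5); the above-MR intersection is V = (-13.3, 23.2). C is the foot of the tangent from V: C = (-28.6, 3.21).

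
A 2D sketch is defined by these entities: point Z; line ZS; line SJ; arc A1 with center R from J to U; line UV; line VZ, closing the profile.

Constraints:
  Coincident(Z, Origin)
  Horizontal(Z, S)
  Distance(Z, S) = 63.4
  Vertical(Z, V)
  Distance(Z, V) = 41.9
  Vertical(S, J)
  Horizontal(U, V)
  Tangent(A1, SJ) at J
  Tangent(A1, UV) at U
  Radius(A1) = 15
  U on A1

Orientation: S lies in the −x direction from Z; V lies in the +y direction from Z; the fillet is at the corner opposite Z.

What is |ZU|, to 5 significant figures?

64.017

The virtual corner opposite Z is at (-63.400, 41.900). Since A1 is tangent to SJ there, RJ ⟂ SJ and the tangent condition forces RU to be normal to UV, with radius 15.0, so the center R sits 15.0 in from both sides at R = (-48.400, 26.900). That places the tangent points at J = (-63.400, 26.900) on SJ and U = (-48.400, 41.900) on UV. Then |ZU| = |U − Z| = 64.017.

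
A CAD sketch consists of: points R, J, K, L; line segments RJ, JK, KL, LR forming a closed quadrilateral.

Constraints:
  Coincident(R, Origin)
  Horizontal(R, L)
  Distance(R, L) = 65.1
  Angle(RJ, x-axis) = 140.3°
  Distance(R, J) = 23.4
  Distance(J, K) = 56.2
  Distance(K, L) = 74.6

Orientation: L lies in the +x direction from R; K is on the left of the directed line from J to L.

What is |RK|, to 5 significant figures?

60.749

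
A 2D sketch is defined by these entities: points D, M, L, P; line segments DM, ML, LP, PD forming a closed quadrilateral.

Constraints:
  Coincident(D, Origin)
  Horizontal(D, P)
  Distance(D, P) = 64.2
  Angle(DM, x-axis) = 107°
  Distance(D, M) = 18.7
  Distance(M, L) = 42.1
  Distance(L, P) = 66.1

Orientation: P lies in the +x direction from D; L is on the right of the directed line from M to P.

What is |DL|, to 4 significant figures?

23.60

Checks: |ML| = 42.10 ✓; |LP| = 66.10 ✓.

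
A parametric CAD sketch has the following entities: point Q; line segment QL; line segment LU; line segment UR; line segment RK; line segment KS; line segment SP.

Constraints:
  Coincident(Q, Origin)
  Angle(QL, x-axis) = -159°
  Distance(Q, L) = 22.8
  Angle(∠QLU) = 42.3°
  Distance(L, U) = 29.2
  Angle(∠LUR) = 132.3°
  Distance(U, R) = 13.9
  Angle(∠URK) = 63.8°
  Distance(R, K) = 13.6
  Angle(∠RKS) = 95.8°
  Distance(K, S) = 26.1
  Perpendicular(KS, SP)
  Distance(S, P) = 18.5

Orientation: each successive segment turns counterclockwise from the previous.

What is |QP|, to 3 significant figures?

36.2

∠RKS = 95.8° gives KS at -133° from the x-axis; with |KS| = 26.1, S = (-10.3, -23.4). KS ⟂ SP, so SP runs at -43.2°; with |SP| = 18.5, P = (3.19, -36.0). Then |QP| = |P − Q| = 36.2.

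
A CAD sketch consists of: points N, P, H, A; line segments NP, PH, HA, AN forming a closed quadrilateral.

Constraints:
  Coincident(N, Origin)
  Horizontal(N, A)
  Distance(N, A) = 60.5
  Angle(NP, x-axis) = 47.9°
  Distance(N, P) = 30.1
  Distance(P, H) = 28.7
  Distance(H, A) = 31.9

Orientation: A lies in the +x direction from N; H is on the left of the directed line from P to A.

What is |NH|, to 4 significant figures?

56.27

N is at the origin; NA is horizontal with |NA| = 60.5 and A in +x, so A = (60.5, 0). NP runs at 47.9° with |NP| = 30.1, so P = (20.18, 22.33). H is determined by |PH| = 28.7 and |HA| = 31.9 together: it lies at the intersection of circle(P, 28.7) and circle(A, 31.9). With |PA| = 46.09, the foot of the radical line on PA is 20.94 from P and the perpendicular offset is √(28.7² − 20.94²) = 19.62. Taking the left-of-PA solution: H = (48.01, 29.35).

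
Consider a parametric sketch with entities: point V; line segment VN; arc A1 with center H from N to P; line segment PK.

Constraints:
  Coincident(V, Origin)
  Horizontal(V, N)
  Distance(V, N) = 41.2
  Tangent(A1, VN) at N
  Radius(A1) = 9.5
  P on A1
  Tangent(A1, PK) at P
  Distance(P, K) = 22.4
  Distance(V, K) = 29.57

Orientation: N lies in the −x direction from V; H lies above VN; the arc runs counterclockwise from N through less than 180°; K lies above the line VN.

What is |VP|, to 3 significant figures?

33.8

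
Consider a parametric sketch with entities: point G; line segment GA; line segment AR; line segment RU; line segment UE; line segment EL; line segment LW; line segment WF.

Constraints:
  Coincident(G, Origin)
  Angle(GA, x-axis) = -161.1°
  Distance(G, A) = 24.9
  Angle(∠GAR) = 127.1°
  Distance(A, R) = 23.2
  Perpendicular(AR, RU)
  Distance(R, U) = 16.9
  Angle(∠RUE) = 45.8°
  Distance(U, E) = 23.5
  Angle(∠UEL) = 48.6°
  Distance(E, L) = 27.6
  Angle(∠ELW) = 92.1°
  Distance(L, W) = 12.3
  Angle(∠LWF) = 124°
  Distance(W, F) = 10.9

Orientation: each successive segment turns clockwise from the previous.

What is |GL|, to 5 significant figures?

53.394

G is at the origin; GA runs at -161.1° with length 24.9, so A = (-23.558, -8.0655). ∠GAR = 127.1° gives AR at 146.00° from the x-axis; with |AR| = 23.2, R = (-42.791, 4.9077). The perpendicularity gives RU at right angles to AR, so RU runs at 56.000°; with |RU| = 16.9, U = (-33.341, 18.918). ∠RUE = 45.8° gives UE at -78.200° from the x-axis; with |UE| = 23.5, E = (-28.535, -4.0849). ∠UEL = 48.6° gives EL at 150.40° from the x-axis; with |EL| = 27.6, L = (-52.533, 9.5479). Then |GL| = |L − G| = 53.394.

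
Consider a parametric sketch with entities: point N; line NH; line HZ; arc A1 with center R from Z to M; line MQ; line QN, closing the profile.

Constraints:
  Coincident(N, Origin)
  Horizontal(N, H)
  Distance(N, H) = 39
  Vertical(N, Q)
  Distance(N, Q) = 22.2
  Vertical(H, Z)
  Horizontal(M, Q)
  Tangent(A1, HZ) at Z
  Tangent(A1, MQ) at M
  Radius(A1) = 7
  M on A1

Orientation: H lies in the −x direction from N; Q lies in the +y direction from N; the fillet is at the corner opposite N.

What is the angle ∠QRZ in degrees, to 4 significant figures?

167.7°

N is at the origin; NH is horizontal with |NH| = 39.0 and H on the −x side, so H = (-39.00, 0.000). NQ is vertical with |NQ| = 22.2 and Q on the +y side, so Q = (0.000, 22.20). The virtual corner opposite N is at (-39.00, 22.20). The tangent condition forces RZ to be normal to HZ and since A1 is tangent to MQ there, RM ⟂ MQ, with radius 7.0, so the center R sits 7.0 in from both sides at R = (-32.00, 15.20). That places the tangent points at Z = (-39.00, 15.20) on HZ and M = (-32.00, 22.20) on MQ. Then cos ∠QRZ = RQ·RZ / (|RQ||RZ|), giving 167.7°.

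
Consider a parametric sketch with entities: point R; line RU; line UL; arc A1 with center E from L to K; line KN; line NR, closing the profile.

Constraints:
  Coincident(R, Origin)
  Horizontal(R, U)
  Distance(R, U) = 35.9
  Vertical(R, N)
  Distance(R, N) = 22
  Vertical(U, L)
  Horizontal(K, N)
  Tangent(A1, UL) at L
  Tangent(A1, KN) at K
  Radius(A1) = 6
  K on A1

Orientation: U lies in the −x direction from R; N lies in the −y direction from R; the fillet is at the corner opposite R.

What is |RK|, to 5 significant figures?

37.122

R is at the origin; RU is horizontal with |RU| = 35.9 and U on the −x side, so U = (-35.900, 0.0000). R and N share the same x with |RN| = 22.0 and N on the −y side, so N = (0.0000, -22.000). The virtual corner opposite R is at (-35.900, -22.000). The tangent condition forces EL to be normal to UL and since A1 is tangent to KN there, EK ⟂ KN, with radius 6.0, so the center E sits 6.0 in from both sides at E = (-29.900, -16.000). That places the tangent points at L = (-35.900, -16.000) on UL and K = (-29.900, -22.000) on KN. Then |RK| = |K − R| = 37.122.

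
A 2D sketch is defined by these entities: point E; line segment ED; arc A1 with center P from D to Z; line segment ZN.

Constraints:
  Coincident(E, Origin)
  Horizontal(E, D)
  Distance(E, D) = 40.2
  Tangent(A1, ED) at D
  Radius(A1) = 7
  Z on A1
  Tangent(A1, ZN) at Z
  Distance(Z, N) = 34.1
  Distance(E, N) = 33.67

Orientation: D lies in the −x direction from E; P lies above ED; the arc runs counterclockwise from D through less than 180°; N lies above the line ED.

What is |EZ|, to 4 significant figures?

34.67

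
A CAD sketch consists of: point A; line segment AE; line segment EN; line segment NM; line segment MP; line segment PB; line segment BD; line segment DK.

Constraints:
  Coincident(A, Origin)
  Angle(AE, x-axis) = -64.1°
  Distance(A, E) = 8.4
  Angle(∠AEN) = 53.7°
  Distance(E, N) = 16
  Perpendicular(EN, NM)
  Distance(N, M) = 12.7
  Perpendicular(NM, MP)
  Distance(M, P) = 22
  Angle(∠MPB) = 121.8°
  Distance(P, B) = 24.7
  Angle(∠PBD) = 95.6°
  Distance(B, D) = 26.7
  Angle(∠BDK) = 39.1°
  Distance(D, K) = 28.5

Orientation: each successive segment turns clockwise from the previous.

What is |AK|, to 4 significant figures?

10.08

A is at the origin; AE runs at -64.1° with length 8.4, so E = (3.669, -7.556). ∠AEN = 53.7° gives EN at 169.6° from the x-axis; with |EN| = 16.0, N = (-12.07, -4.668). The perpendicularity gives NM at right angles to EN, so NM runs at 79.60°; with |NM| = 12.7, M = (-9.775, 7.823). NM is perpendicular to MP, so MP runs at -10.40°; with |MP| = 22.0, P = (11.86, 3.852). ∠MPB = 121.8° gives PB at -68.60° from the x-axis; with |PB| = 24.7, B = (20.88, -19.15). ∠PBD = 95.6° gives BD at -153.0° from the x-axis; with |BD| = 26.7, D = (-2.914, -31.27). ∠BDK = 39.1° gives DK at 66.10° from the x-axis; with |DK| = 28.5, K = (8.632, -5.210). Then |AK| = |K − A| = 10.08.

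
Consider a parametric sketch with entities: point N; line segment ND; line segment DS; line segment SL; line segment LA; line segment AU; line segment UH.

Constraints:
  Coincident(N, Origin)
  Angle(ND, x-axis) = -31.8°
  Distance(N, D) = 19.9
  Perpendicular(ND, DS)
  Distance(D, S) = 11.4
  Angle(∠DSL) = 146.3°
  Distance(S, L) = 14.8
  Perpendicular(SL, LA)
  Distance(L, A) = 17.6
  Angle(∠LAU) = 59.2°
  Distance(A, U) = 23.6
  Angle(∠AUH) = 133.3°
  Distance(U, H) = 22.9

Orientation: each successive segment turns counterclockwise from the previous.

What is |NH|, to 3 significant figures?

41.5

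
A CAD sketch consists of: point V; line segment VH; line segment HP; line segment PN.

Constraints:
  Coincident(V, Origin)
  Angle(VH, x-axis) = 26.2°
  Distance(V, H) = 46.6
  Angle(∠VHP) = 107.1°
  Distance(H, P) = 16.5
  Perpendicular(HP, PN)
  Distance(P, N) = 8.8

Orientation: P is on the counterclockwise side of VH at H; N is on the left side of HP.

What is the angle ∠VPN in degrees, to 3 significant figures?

34.1°

V is at the origin; VH runs at 26.2° with length 46.6, so H = 46.6·(cos 26.2°, sin 26.2°) = (41.8, 20.6). ∠VHP = 107.1°, so HP runs at 26.2° + (180° − 107.1°) = 99.1° from the x-axis; with |HP| = 16.5, P = H + 16.5·(cos 99.1°, sin 99.1°) = (39.2, 36.9). HP is perpendicular to PN; with |PN| = 8.8 on the left of HP, N = P + 8.8·(-0.987, -0.158) = (30.5, 35.5). Then cos ∠VPN = PV·PN / (|PV||PN|), giving 34.1°.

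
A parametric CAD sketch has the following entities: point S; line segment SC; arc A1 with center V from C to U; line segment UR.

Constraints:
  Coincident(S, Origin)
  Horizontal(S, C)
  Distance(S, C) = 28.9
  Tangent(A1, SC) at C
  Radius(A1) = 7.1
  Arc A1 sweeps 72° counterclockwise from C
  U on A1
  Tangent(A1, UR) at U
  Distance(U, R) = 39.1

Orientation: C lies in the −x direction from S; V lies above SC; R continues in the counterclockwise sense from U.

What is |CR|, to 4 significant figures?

46.11

S is at the origin; S and C share the same y with |SC| = 28.9 and C on the −x side, so C = (-28.90, 0.000). The tangent condition forces VC to be normal to SC, so V = C + (0, 7.1) = (-28.90, 7.100). On A1, C sits at bearing -90° from V; a 72° counterclockwise sweep puts U at bearing -18°, so U = V + 7.1·(cos -18°, sin -18°) = (-22.15, 4.906). Tangency of A1 to UR means the radius VU is perpendicular to UR, so UR runs along (−sin -18°, cos -18°); with |UR| = 39.1, R = (-10.06, 42.09). Then |CR| = |R − C| = 46.11.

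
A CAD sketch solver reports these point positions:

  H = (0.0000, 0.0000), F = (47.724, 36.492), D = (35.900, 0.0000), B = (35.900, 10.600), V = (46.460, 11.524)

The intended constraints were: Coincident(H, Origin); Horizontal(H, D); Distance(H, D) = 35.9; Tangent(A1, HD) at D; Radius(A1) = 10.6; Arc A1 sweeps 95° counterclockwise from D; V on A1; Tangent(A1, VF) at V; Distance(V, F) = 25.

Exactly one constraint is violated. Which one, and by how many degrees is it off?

Tangent(A1, VF) at V — off by 7.90°.

H = (0.00, 0.00) ✓; H.y = 0.00, D.y = 0.00 ✓; |HD| = 35.90 ✓; ∠(BD, DH) = 90.00° ✓; |BD| = 10.60 ✓; bearing(B→V) − bearing(B→D) = 95.00° ✓; |BV| = 10.60 ✓; ∠(BV, VF) = 97.90° ✗; |VF| = 25.00 ✓.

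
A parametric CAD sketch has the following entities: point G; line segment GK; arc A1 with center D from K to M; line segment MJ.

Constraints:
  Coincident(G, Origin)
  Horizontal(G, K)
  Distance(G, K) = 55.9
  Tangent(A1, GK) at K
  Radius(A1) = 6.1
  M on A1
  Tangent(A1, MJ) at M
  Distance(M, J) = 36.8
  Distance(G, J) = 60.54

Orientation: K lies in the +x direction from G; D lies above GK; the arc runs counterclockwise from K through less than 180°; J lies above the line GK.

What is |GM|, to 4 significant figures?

61.94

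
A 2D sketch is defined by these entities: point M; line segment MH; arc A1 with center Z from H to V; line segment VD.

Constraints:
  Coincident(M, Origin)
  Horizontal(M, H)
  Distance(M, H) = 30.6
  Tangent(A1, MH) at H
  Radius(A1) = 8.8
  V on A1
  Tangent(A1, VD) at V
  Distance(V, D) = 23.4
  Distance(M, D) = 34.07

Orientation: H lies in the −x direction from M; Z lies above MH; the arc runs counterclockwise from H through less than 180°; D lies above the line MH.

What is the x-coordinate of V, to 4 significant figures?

-22.02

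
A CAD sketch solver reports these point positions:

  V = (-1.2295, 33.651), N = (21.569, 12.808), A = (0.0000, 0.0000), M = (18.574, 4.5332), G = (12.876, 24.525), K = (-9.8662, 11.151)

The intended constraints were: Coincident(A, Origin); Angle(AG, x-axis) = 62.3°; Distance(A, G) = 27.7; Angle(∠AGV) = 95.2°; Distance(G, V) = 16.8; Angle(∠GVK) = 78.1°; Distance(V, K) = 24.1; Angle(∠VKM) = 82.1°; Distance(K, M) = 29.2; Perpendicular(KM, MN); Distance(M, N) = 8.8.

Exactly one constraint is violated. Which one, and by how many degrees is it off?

Perpendicular(KM, MN) — off by 6.80°.

A = (0.00, 0.00) ✓; AG at 62.30° ✓; |AG| = 27.70 ✓; ∠AGV = 95.20° ✓; |GV| = 16.80 ✓; ∠GVK = 78.10° ✓; |VK| = 24.10 ✓; ∠VKM = 82.10° ✓; |KM| = 29.20 ✓; ∠(KM, MN) = 83.20° ✗; |MN| = 8.800 ✓.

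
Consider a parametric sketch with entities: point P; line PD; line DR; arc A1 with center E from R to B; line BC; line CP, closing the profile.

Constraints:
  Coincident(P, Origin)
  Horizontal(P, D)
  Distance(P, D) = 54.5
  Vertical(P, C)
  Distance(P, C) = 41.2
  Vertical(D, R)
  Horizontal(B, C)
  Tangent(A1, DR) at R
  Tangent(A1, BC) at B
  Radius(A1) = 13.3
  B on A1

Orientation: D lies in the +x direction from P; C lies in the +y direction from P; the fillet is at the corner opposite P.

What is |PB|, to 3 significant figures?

58.3

The virtual corner opposite P is at (54.5, 41.2). Since A1 is tangent to DR there, ER ⟂ DR and the tangent condition forces EB to be normal to BC, with radius 13.3, so the center E sits 13.3 in from both sides at E = (41.2, 27.9). That places the tangent points at R = (54.5, 27.9) on DR and B = (41.2, 41.2) on BC. Then |PB| = |B − P| = 58.3.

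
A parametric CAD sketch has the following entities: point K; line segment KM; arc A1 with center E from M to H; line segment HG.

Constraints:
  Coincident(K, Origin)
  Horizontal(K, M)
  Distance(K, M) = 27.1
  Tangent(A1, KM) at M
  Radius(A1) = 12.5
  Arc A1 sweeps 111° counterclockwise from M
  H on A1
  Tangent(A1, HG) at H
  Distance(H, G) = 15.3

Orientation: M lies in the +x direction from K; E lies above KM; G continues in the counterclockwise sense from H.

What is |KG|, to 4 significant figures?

45.67

On A1, M sits at bearing -90° from E; a 111° counterclockwise sweep puts H at bearing 21°, so H = E + 12.5·(cos 21°, sin 21°) = (38.77, 16.98). Since A1 is tangent to HG there, EH ⟂ HG, so HG runs along (−sin 21°, cos 21°); with |HG| = 15.3, G = (33.29, 31.26). Then |KG| = |G − K| = 45.67.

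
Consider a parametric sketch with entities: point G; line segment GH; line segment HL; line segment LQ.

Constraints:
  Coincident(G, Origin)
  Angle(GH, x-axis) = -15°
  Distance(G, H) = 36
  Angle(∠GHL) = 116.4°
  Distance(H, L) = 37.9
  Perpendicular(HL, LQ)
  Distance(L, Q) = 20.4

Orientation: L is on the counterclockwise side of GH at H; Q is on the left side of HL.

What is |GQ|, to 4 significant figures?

55.19

∠GHL = 116.4°, so HL runs at -15.0° + (180° − 116.4°) = 48.60° from the x-axis; with |HL| = 37.9, L = H + 37.9·(cos 48.60°, sin 48.60°) = (59.84, 19.11). The perpendicularity gives LQ at right angles to HL; with |LQ| = 20.4 on the left of HL, Q = L + 20.4·(-0.7501, 0.6613) = (44.53, 32.60). Then |GQ| = |Q − G| = 55.19.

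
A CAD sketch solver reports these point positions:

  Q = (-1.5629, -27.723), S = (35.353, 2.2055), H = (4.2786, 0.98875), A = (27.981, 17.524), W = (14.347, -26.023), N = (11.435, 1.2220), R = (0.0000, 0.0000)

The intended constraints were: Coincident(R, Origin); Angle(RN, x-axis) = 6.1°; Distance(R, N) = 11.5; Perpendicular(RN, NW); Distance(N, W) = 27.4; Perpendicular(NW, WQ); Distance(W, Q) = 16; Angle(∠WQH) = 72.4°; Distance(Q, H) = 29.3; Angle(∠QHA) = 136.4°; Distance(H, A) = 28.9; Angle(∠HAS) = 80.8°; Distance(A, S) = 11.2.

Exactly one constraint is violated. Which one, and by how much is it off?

Distance(A, S) = 11.2 — off by 5.80.

R = (0.00, 0.00) ✓; RN at 6.100° ✓; |RN| = 11.50 ✓; ∠(RN, NW) = 90.00° ✓; |NW| = 27.40 ✓; ∠(NW, WQ) = 90.00° ✓; |WQ| = 16.00 ✓; ∠WQH = 72.40° ✓; |QH| = 29.30 ✓; ∠QHA = 136.4° ✓; |HA| = 28.90 ✓; ∠HAS = 80.80° ✓; |AS| = 17.00 ✗.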